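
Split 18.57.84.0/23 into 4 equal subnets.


New prefix = 23 + 2 = 25
Each subnet has 128 addresses
  18.57.84.0/25
  18.57.84.128/25
  18.57.85.0/25
  18.57.85.128/25
Subnets: 18.57.84.0/25, 18.57.84.128/25, 18.57.85.0/25, 18.57.85.128/25


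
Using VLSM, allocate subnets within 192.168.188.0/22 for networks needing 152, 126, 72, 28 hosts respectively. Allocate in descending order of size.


152 hosts -> /24 (254 usable): 192.168.188.0/24
126 hosts -> /25 (126 usable): 192.168.189.0/25
72 hosts -> /25 (126 usable): 192.168.189.128/25
28 hosts -> /27 (30 usable): 192.168.190.0/27
Allocation: 192.168.188.0/24 (152 hosts, 254 usable); 192.168.189.0/25 (126 hosts, 126 usable); 192.168.189.128/25 (72 hosts, 126 usable); 192.168.190.0/27 (28 hosts, 30 usable)


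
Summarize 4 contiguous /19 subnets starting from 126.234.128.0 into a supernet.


Original prefix: /19
Number of subnets: 4 = 2^2
New prefix = 19 - 2 = 17
Supernet: 126.234.128.0/17


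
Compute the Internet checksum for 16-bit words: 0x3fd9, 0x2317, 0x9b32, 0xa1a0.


Sum all words (with carry folding):
+ 0x3fd9 = 0x3fd9
+ 0x2317 = 0x62f0
+ 0x9b32 = 0xfe22
+ 0xa1a0 = 0x9fc3
One's complement: ~0x9fc3
Checksum = 0x603c


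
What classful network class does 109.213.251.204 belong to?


First octet: 109
Binary: 01101101
0xxxxxxx -> Class A (1-126)
Class A, default mask 255.0.0.0 (/8)


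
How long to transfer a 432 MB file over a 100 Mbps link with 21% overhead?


Effective throughput = 100 * (1 - 21/100) = 79 Mbps
File size in Mb = 432 * 8 = 3456 Mb
Time = 3456 / 79
Time = 43.7468 seconds


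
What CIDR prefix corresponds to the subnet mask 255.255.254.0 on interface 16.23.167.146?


Binary: 11111111.11111111.11111110.00000000
Count leading 1s
Prefix: /23


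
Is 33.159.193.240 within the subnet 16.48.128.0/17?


Subnet network: 16.48.128.0
Test IP AND mask: 33.159.128.0
No, 33.159.193.240 is not in 16.48.128.0/17


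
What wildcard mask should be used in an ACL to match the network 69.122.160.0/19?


Subnet mask: 255.255.224.0
Wildcard = 255.255.255.255 - subnet mask
255 - 255 = 0
255 - 255 = 0
255 - 224 = 31
255 - 0 = 255
Wildcard: 0.0.31.255


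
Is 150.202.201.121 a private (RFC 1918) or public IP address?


RFC 1918 private ranges:
  10.0.0.0/8 (10.0.0.0 - 10.255.255.255)
  172.16.0.0/12 (172.16.0.0 - 172.31.255.255)
  192.168.0.0/16 (192.168.0.0 - 192.168.255.255)
Public (not in any RFC 1918 range)


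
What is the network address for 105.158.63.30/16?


IP:   01101001.10011110.00111111.00011110
Mask: 11111111.11111111.00000000.00000000
AND operation:
Net:  01101001.10011110.00000000.00000000
Network: 105.158.0.0/16


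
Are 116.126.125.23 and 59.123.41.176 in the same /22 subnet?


Mask: 255.255.252.0
116.126.125.23 AND mask = 116.126.124.0
59.123.41.176 AND mask = 59.123.40.0
No, different subnets (116.126.124.0 vs 59.123.40.0)


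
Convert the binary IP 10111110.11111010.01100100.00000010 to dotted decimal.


10111110 = 190
11111010 = 250
01100100 = 100
00000010 = 2
IP: 190.250.100.2


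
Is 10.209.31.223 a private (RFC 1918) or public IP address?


RFC 1918 private ranges:
  10.0.0.0/8 (10.0.0.0 - 10.255.255.255)
  172.16.0.0/12 (172.16.0.0 - 172.31.255.255)
  192.168.0.0/16 (192.168.0.0 - 192.168.255.255)
Private (in 10.0.0.0/8)


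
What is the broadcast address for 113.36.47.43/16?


Network: 113.36.0.0/16
Host bits = 16
Set all host bits to 1:
Broadcast: 113.36.255.255


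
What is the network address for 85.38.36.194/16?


IP:   01010101.00100110.00100100.11000010
Mask: 11111111.11111111.00000000.00000000
AND operation:
Net:  01010101.00100110.00000000.00000000
Network: 85.38.0.0/16


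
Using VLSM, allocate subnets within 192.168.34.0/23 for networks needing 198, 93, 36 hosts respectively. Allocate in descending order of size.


198 hosts -> /24 (254 usable): 192.168.34.0/24
93 hosts -> /25 (126 usable): 192.168.35.0/25
36 hosts -> /26 (62 usable): 192.168.35.128/26
Allocation: 192.168.34.0/24 (198 hosts, 254 usable); 192.168.35.0/25 (93 hosts, 126 usable); 192.168.35.128/26 (36 hosts, 62 usable)


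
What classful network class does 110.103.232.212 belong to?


First octet: 110
Binary: 01101110
0xxxxxxx -> Class A (1-126)
Class A, default mask 255.0.0.0 (/8)


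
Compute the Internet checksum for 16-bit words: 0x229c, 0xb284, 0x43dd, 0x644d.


Sum all words (with carry folding):
+ 0x229c = 0x229c
+ 0xb284 = 0xd520
+ 0x43dd = 0x18fe
+ 0x644d = 0x7d4b
One's complement: ~0x7d4b
Checksum = 0x82b4


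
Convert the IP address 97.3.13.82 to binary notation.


97 = 01100001
3 = 00000011
13 = 00001101
82 = 01010010
Binary: 01100001.00000011.00001101.01010010


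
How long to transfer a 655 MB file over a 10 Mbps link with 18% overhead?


Effective throughput = 10 * (1 - 18/100) = 8.2 Mbps
File size in Mb = 655 * 8 = 5240 Mb
Time = 5240 / 8.2
Time = 639.0244 seconds


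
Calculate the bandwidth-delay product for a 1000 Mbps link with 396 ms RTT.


BDP = bandwidth * RTT
= 1000 Mbps * 396 ms
= 1000 * 1e6 * 396 / 1000 bits
= 396000000 bits
= 49500000 bytes
= 48339.8438 KB
BDP = 396000000 bits (49500000 bytes)


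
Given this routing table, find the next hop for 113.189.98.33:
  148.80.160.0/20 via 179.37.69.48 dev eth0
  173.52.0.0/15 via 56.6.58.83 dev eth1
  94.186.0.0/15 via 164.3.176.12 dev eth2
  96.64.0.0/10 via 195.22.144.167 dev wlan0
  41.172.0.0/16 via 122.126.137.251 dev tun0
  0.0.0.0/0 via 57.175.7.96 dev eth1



Longest prefix match for 113.189.98.33:
  /20 148.80.160.0: no
  /15 173.52.0.0: no
  /15 94.186.0.0: no
  /10 96.64.0.0: no
  /16 41.172.0.0: no
  /0 0.0.0.0: MATCH
Selected: next-hop 57.175.7.96 via eth1 (matched /0)


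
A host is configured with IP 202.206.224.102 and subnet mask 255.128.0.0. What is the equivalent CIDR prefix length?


Binary: 11111111.10000000.00000000.00000000
Count leading 1s
Prefix: /9


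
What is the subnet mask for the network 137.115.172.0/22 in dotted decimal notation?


/22 means 22 network bits, 10 host bits
Binary: 11111111111111111111110000000000
Mask: 255.255.252.0


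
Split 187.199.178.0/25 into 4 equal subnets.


New prefix = 25 + 2 = 27
Each subnet has 32 addresses
  187.199.178.0/27
  187.199.178.32/27
  187.199.178.64/27
  187.199.178.96/27
Subnets: 187.199.178.0/27, 187.199.178.32/27, 187.199.178.64/27, 187.199.178.96/27


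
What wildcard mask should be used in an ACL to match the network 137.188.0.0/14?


Subnet mask: 255.252.0.0
Wildcard = 255.255.255.255 - subnet mask
255 - 255 = 0
255 - 252 = 3
255 - 0 = 255
255 - 0 = 255
Wildcard: 0.3.255.255


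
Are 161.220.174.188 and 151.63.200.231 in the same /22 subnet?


Mask: 255.255.252.0
161.220.174.188 AND mask = 161.220.172.0
151.63.200.231 AND mask = 151.63.200.0
No, different subnets (161.220.172.0 vs 151.63.200.0)


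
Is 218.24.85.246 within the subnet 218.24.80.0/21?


Subnet network: 218.24.80.0
Test IP AND mask: 218.24.80.0
Yes, 218.24.85.246 is in 218.24.80.0/21


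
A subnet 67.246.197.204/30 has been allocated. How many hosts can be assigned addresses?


Host bits = 32 - 30 = 2
Total addresses = 2^2 = 4
Usable = total - 2 (network and broadcast)
Usable hosts: 2


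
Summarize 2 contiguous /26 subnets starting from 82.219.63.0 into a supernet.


Original prefix: /26
Number of subnets: 2 = 2^1
New prefix = 26 - 1 = 25
Supernet: 82.219.63.0/25


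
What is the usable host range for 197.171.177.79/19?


Network: 197.171.160.0
Broadcast: 197.171.191.255
First usable = network + 1
Last usable = broadcast - 1
Range: 197.171.160.1 to 197.171.191.254


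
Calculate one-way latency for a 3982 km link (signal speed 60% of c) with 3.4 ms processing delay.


Speed = 0.6 * 3e5 km/s = 180000 km/s
Propagation delay = 3982 / 180000 = 0.0221 s = 22.1222 ms
Processing delay = 3.4 ms
Total one-way latency = 25.5222 ms


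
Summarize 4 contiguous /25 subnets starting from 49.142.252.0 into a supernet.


Original prefix: /25
Number of subnets: 4 = 2^2
New prefix = 25 - 2 = 23
Supernet: 49.142.252.0/23


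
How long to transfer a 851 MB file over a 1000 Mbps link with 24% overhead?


Effective throughput = 1000 * (1 - 24/100) = 760 Mbps
File size in Mb = 851 * 8 = 6808 Mb
Time = 6808 / 760
Time = 8.9579 seconds


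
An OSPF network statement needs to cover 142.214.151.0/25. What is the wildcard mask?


Subnet mask: 255.255.255.128
Wildcard = 255.255.255.255 - subnet mask
255 - 255 = 0
255 - 255 = 0
255 - 255 = 0
255 - 128 = 127
Wildcard: 0.0.0.127


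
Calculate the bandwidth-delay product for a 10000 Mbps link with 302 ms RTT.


BDP = bandwidth * RTT
= 10000 Mbps * 302 ms
= 10000 * 1e6 * 302 / 1000 bits
= 3020000000 bits
= 377500000 bytes
= 368652.3438 KB
BDP = 3020000000 bits (377500000 bytes)


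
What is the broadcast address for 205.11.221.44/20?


Network: 205.11.208.0/20
Host bits = 12
Set all host bits to 1:
Broadcast: 205.11.223.255


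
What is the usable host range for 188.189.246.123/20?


Network: 188.189.240.0
Broadcast: 188.189.255.255
First usable = network + 1
Last usable = broadcast - 1
Range: 188.189.240.1 to 188.189.255.254


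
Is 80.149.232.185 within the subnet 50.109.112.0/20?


Subnet network: 50.109.112.0
Test IP AND mask: 80.149.224.0
No, 80.149.232.185 is not in 50.109.112.0/20


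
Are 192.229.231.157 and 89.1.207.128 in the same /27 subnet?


Mask: 255.255.255.224
192.229.231.157 AND mask = 192.229.231.128
89.1.207.128 AND mask = 89.1.207.128
No, different subnets (192.229.231.128 vs 89.1.207.128)


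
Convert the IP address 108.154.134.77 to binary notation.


108 = 01101100
154 = 10011010
134 = 10000110
77 = 01001101
Binary: 01101100.10011010.10000110.01001101


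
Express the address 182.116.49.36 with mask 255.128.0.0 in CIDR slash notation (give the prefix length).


Binary: 11111111.10000000.00000000.00000000
Count leading 1s
Prefix: /9


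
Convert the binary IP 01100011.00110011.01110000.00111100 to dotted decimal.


01100011 = 99
00110011 = 51
01110000 = 112
00111100 = 60
IP: 99.51.112.60


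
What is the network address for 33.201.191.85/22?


IP:   00100001.11001001.10111111.01010101
Mask: 11111111.11111111.11111100.00000000
AND operation:
Net:  00100001.11001001.10111100.00000000
Network: 33.201.188.0/22


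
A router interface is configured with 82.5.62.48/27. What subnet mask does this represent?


/27 means 27 network bits, 5 host bits
Binary: 11111111111111111111111111100000
Mask: 255.255.255.224


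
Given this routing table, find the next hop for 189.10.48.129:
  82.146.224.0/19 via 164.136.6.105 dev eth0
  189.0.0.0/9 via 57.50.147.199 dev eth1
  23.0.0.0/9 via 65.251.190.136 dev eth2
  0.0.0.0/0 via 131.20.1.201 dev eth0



Longest prefix match for 189.10.48.129:
  /19 82.146.224.0: no
  /9 189.0.0.0: MATCH
  /9 23.0.0.0: no
  /0 0.0.0.0: MATCH
Selected: next-hop 57.50.147.199 via eth1 (matched /9)


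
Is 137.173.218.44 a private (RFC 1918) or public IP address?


RFC 1918 private ranges:
  10.0.0.0/8 (10.0.0.0 - 10.255.255.255)
  172.16.0.0/12 (172.16.0.0 - 172.31.255.255)
  192.168.0.0/16 (192.168.0.0 - 192.168.255.255)
Public (not in any RFC 1918 range)


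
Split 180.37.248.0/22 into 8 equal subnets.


New prefix = 22 + 3 = 25
Each subnet has 128 addresses
  180.37.248.0/25
  180.37.248.128/25
  180.37.249.0/25
  180.37.249.128/25
  180.37.250.0/25
  180.37.250.128/25
  180.37.251.0/25
  180.37.251.128/25
Subnets: 180.37.248.0/25, 180.37.248.128/25, 180.37.249.0/25, 180.37.249.128/25, 180.37.250.0/25, 180.37.250.128/25, 180.37.251.0/25, 180.37.251.128/25


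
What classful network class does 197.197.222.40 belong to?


First octet: 197
Binary: 11000101
110xxxxx -> Class C (192-223)
Class C, default mask 255.255.255.0 (/24)


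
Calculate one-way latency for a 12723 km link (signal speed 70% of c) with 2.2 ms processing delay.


Speed = 0.7 * 3e5 km/s = 210000 km/s
Propagation delay = 12723 / 210000 = 0.0606 s = 60.5857 ms
Processing delay = 2.2 ms
Total one-way latency = 62.7857 ms


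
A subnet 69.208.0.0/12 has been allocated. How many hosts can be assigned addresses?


Host bits = 32 - 12 = 20
Total addresses = 2^20 = 1048576
Usable = total - 2 (network and broadcast)
Usable hosts: 1048574


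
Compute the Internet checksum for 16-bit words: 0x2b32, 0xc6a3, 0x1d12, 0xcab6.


Sum all words (with carry folding):
+ 0x2b32 = 0x2b32
+ 0xc6a3 = 0xf1d5
+ 0x1d12 = 0x0ee8
+ 0xcab6 = 0xd99e
One's complement: ~0xd99e
Checksum = 0x2661


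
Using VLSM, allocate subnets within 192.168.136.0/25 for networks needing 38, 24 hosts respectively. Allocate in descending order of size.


38 hosts -> /26 (62 usable): 192.168.136.0/26
24 hosts -> /27 (30 usable): 192.168.136.64/27
Allocation: 192.168.136.0/26 (38 hosts, 62 usable); 192.168.136.64/27 (24 hosts, 30 usable)


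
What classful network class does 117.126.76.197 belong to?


First octet: 117
Binary: 01110101
0xxxxxxx -> Class A (1-126)
Class A, default mask 255.0.0.0 (/8)


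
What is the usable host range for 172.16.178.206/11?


Network: 172.0.0.0
Broadcast: 172.31.255.255
First usable = network + 1
Last usable = broadcast - 1
Range: 172.0.0.1 to 172.31.255.254


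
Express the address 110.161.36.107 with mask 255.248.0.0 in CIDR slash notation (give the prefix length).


Binary: 11111111.11111000.00000000.00000000
Count leading 1s
Prefix: /13


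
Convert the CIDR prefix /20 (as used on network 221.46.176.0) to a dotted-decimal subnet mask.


/20 means 20 network bits, 12 host bits
Binary: 11111111111111111111000000000000
Mask: 255.255.240.0


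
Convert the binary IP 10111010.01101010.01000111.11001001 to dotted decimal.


10111010 = 186
01101010 = 106
01000111 = 71
11001001 = 201
IP: 186.106.71.201


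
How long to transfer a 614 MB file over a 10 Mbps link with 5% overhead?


Effective throughput = 10 * (1 - 5/100) = 9.5 Mbps
File size in Mb = 614 * 8 = 4912 Mb
Time = 4912 / 9.5
Time = 517.0526 seconds


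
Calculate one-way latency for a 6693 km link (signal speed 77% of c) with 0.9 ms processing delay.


Speed = 0.77 * 3e5 km/s = 231000 km/s
Propagation delay = 6693 / 231000 = 0.029 s = 28.974 ms
Processing delay = 0.9 ms
Total one-way latency = 29.874 ms


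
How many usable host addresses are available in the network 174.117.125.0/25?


Host bits = 32 - 25 = 7
Total addresses = 2^7 = 128
Usable = total - 2 (network and broadcast)
Usable hosts: 126


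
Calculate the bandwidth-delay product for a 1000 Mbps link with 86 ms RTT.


BDP = bandwidth * RTT
= 1000 Mbps * 86 ms
= 1000 * 1e6 * 86 / 1000 bits
= 86000000 bits
= 10750000 bytes
= 10498.0469 KB
BDP = 86000000 bits (10750000 bytes)


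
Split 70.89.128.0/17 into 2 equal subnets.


New prefix = 17 + 1 = 18
Each subnet has 16384 addresses
  70.89.128.0/18
  70.89.192.0/18
Subnets: 70.89.128.0/18, 70.89.192.0/18


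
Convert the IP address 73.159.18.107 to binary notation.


73 = 01001001
159 = 10011111
18 = 00010010
107 = 01101011
Binary: 01001001.10011111.00010010.01101011


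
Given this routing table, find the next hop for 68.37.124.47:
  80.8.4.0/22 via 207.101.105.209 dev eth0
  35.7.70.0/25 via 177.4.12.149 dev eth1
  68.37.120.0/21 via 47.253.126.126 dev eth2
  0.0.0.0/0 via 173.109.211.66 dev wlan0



Longest prefix match for 68.37.124.47:
  /22 80.8.4.0: no
  /25 35.7.70.0: no
  /21 68.37.120.0: MATCH
  /0 0.0.0.0: MATCH
Selected: next-hop 47.253.126.126 via eth2 (matched /21)


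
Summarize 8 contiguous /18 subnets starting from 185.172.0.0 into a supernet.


Original prefix: /18
Number of subnets: 8 = 2^3
New prefix = 18 - 3 = 15
Supernet: 185.172.0.0/15


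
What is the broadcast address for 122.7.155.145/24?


Network: 122.7.155.0/24
Host bits = 8
Set all host bits to 1:
Broadcast: 122.7.155.255


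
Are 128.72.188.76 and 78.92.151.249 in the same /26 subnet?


Mask: 255.255.255.192
128.72.188.76 AND mask = 128.72.188.64
78.92.151.249 AND mask = 78.92.151.192
No, different subnets (128.72.188.64 vs 78.92.151.192)


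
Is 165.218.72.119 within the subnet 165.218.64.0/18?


Subnet network: 165.218.64.0
Test IP AND mask: 165.218.64.0
Yes, 165.218.72.119 is in 165.218.64.0/18


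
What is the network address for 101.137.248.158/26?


IP:   01100101.10001001.11111000.10011110
Mask: 11111111.11111111.11111111.11000000
AND operation:
Net:  01100101.10001001.11111000.10000000
Network: 101.137.248.128/26


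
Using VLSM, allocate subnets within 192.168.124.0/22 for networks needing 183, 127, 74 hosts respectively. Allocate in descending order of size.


183 hosts -> /24 (254 usable): 192.168.124.0/24
127 hosts -> /24 (254 usable): 192.168.125.0/24
74 hosts -> /25 (126 usable): 192.168.126.0/25
Allocation: 192.168.124.0/24 (183 hosts, 254 usable); 192.168.125.0/24 (127 hosts, 254 usable); 192.168.126.0/25 (74 hosts, 126 usable)


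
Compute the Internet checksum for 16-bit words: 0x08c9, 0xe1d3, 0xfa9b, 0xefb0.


Sum all words (with carry folding):
+ 0x08c9 = 0x08c9
+ 0xe1d3 = 0xea9c
+ 0xfa9b = 0xe538
+ 0xefb0 = 0xd4e9
One's complement: ~0xd4e9
Checksum = 0x2b16


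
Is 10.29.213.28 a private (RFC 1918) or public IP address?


RFC 1918 private ranges:
  10.0.0.0/8 (10.0.0.0 - 10.255.255.255)
  172.16.0.0/12 (172.16.0.0 - 172.31.255.255)
  192.168.0.0/16 (192.168.0.0 - 192.168.255.255)
Private (in 10.0.0.0/8)


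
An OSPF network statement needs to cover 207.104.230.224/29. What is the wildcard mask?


Subnet mask: 255.255.255.248
Wildcard = 255.255.255.255 - subnet mask
255 - 255 = 0
255 - 255 = 0
255 - 255 = 0
255 - 248 = 7
Wildcard: 0.0.0.7


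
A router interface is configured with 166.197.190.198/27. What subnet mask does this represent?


/27 means 27 network bits, 5 host bits
Binary: 11111111111111111111111111100000
Mask: 255.255.255.224


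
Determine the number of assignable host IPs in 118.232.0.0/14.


Host bits = 32 - 14 = 18
Total addresses = 2^18 = 262144
Usable = total - 2 (network and broadcast)
Usable hosts: 262142


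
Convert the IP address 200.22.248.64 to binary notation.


200 = 11001000
22 = 00010110
248 = 11111000
64 = 01000000
Binary: 11001000.00010110.11111000.01000000


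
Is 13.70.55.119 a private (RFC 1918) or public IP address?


RFC 1918 private ranges:
  10.0.0.0/8 (10.0.0.0 - 10.255.255.255)
  172.16.0.0/12 (172.16.0.0 - 172.31.255.255)
  192.168.0.0/16 (192.168.0.0 - 192.168.255.255)
Public (not in any RFC 1918 range)


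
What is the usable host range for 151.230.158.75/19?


Network: 151.230.128.0
Broadcast: 151.230.159.255
First usable = network + 1
Last usable = broadcast - 1
Range: 151.230.128.1 to 151.230.159.254


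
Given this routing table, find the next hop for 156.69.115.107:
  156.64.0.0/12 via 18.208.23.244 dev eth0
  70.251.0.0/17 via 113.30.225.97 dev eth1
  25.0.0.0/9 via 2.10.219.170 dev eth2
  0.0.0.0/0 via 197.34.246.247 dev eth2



Longest prefix match for 156.69.115.107:
  /12 156.64.0.0: MATCH
  /17 70.251.0.0: no
  /9 25.0.0.0: no
  /0 0.0.0.0: MATCH
Selected: next-hop 18.208.23.244 via eth0 (matched /12)


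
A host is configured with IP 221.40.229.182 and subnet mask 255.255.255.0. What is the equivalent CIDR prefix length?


Binary: 11111111.11111111.11111111.00000000
Count leading 1s
Prefix: /24


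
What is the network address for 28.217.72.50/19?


IP:   00011100.11011001.01001000.00110010
Mask: 11111111.11111111.11100000.00000000
AND operation:
Net:  00011100.11011001.01000000.00000000
Network: 28.217.64.0/19


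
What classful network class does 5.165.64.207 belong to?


First octet: 5
Binary: 00000101
0xxxxxxx -> Class A (1-126)
Class A, default mask 255.0.0.0 (/8)


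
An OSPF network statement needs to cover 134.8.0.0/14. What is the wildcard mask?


Subnet mask: 255.252.0.0
Wildcard = 255.255.255.255 - subnet mask
255 - 255 = 0
255 - 252 = 3
255 - 0 = 255
255 - 0 = 255
Wildcard: 0.3.255.255


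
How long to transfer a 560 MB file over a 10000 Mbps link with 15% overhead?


Effective throughput = 10000 * (1 - 15/100) = 8500 Mbps
File size in Mb = 560 * 8 = 4480 Mb
Time = 4480 / 8500
Time = 0.5271 seconds


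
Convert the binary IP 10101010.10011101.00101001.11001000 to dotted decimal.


10101010 = 170
10011101 = 157
00101001 = 41
11001000 = 200
IP: 170.157.41.200


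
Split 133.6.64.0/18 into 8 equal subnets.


New prefix = 18 + 3 = 21
Each subnet has 2048 addresses
  133.6.64.0/21
  133.6.72.0/21
  133.6.80.0/21
  133.6.88.0/21
  133.6.96.0/21
  133.6.104.0/21
  133.6.112.0/21
  133.6.120.0/21
Subnets: 133.6.64.0/21, 133.6.72.0/21, 133.6.80.0/21, 133.6.88.0/21, 133.6.96.0/21, 133.6.104.0/21, 133.6.112.0/21, 133.6.120.0/21


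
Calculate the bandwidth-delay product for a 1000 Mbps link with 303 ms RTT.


BDP = bandwidth * RTT
= 1000 Mbps * 303 ms
= 1000 * 1e6 * 303 / 1000 bits
= 303000000 bits
= 37875000 bytes
= 36987.3047 KB
BDP = 303000000 bits (37875000 bytes)


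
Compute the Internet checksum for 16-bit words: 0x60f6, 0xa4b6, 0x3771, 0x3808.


Sum all words (with carry folding):
+ 0x60f6 = 0x60f6
+ 0xa4b6 = 0x05ad
+ 0x3771 = 0x3d1e
+ 0x3808 = 0x7526
One's complement: ~0x7526
Checksum = 0x8ad9


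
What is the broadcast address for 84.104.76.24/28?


Network: 84.104.76.16/28
Host bits = 4
Set all host bits to 1:
Broadcast: 84.104.76.31


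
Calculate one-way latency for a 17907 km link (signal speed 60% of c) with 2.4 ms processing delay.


Speed = 0.6 * 3e5 km/s = 180000 km/s
Propagation delay = 17907 / 180000 = 0.0995 s = 99.4833 ms
Processing delay = 2.4 ms
Total one-way latency = 101.8833 ms


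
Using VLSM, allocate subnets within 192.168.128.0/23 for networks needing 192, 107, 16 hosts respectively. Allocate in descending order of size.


192 hosts -> /24 (254 usable): 192.168.128.0/24
107 hosts -> /25 (126 usable): 192.168.129.0/25
16 hosts -> /27 (30 usable): 192.168.129.128/27
Allocation: 192.168.128.0/24 (192 hosts, 254 usable); 192.168.129.0/25 (107 hosts, 126 usable); 192.168.129.128/27 (16 hosts, 30 usable)


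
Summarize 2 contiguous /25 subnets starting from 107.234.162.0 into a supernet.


Original prefix: /25
Number of subnets: 2 = 2^1
New prefix = 25 - 1 = 24
Supernet: 107.234.162.0/24


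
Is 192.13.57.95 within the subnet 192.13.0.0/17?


Subnet network: 192.13.0.0
Test IP AND mask: 192.13.0.0
Yes, 192.13.57.95 is in 192.13.0.0/17


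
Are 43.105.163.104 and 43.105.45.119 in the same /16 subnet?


Mask: 255.255.0.0
43.105.163.104 AND mask = 43.105.0.0
43.105.45.119 AND mask = 43.105.0.0
Yes, same subnet (43.105.0.0)


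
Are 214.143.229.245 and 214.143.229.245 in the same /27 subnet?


Mask: 255.255.255.224
214.143.229.245 AND mask = 214.143.229.224
214.143.229.245 AND mask = 214.143.229.224
Yes, same subnet (214.143.229.224)


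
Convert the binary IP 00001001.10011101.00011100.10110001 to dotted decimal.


00001001 = 9
10011101 = 157
00011100 = 28
10110001 = 177
IP: 9.157.28.177


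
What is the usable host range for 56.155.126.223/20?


Network: 56.155.112.0
Broadcast: 56.155.127.255
First usable = network + 1
Last usable = broadcast - 1
Range: 56.155.112.1 to 56.155.127.254


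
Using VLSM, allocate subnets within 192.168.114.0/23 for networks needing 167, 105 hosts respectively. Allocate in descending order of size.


167 hosts -> /24 (254 usable): 192.168.114.0/24
105 hosts -> /25 (126 usable): 192.168.115.0/25
Allocation: 192.168.114.0/24 (167 hosts, 254 usable); 192.168.115.0/25 (105 hosts, 126 usable)


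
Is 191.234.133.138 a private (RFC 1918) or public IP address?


RFC 1918 private ranges:
  10.0.0.0/8 (10.0.0.0 - 10.255.255.255)
  172.16.0.0/12 (172.16.0.0 - 172.31.255.255)
  192.168.0.0/16 (192.168.0.0 - 192.168.255.255)
Public (not in any RFC 1918 range)


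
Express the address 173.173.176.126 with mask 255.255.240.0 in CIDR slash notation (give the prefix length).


Binary: 11111111.11111111.11110000.00000000
Count leading 1s
Prefix: /20


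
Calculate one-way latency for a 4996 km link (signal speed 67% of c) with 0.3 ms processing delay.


Speed = 0.67 * 3e5 km/s = 201000 km/s
Propagation delay = 4996 / 201000 = 0.0249 s = 24.8557 ms
Processing delay = 0.3 ms
Total one-way latency = 25.1557 ms


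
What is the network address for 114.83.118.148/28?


IP:   01110010.01010011.01110110.10010100
Mask: 11111111.11111111.11111111.11110000
AND operation:
Net:  01110010.01010011.01110110.10010000
Network: 114.83.118.144/28


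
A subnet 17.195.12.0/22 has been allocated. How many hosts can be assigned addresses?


Host bits = 32 - 22 = 10
Total addresses = 2^10 = 1024
Usable = total - 2 (network and broadcast)
Usable hosts: 1022


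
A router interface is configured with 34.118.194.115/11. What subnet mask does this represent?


/11 means 11 network bits, 21 host bits
Binary: 11111111111000000000000000000000
Mask: 255.224.0.0


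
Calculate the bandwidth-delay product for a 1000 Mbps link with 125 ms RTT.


BDP = bandwidth * RTT
= 1000 Mbps * 125 ms
= 1000 * 1e6 * 125 / 1000 bits
= 125000000 bits
= 15625000 bytes
= 15258.7891 KB
BDP = 125000000 bits (15625000 bytes)


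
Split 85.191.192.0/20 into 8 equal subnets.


New prefix = 20 + 3 = 23
Each subnet has 512 addresses
  85.191.192.0/23
  85.191.194.0/23
  85.191.196.0/23
  85.191.198.0/23
  85.191.200.0/23
  85.191.202.0/23
  85.191.204.0/23
  85.191.206.0/23
Subnets: 85.191.192.0/23, 85.191.194.0/23, 85.191.196.0/23, 85.191.198.0/23, 85.191.200.0/23, 85.191.202.0/23, 85.191.204.0/23, 85.191.206.0/23


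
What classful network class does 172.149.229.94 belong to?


First octet: 172
Binary: 10101100
10xxxxxx -> Class B (128-191)
Class B, default mask 255.255.0.0 (/16)


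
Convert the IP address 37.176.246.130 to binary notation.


37 = 00100101
176 = 10110000
246 = 11110110
130 = 10000010
Binary: 00100101.10110000.11110110.10000010


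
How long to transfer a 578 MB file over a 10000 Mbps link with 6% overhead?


Effective throughput = 10000 * (1 - 6/100) = 9400 Mbps
File size in Mb = 578 * 8 = 4624 Mb
Time = 4624 / 9400
Time = 0.4919 seconds


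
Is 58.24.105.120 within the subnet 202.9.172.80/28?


Subnet network: 202.9.172.80
Test IP AND mask: 58.24.105.112
No, 58.24.105.120 is not in 202.9.172.80/28


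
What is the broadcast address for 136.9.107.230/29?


Network: 136.9.107.224/29
Host bits = 3
Set all host bits to 1:
Broadcast: 136.9.107.231


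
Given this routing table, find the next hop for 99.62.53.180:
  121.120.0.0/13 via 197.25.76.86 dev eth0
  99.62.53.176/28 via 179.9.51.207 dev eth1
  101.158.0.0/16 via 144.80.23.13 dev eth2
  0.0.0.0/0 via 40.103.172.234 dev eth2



Longest prefix match for 99.62.53.180:
  /13 121.120.0.0: no
  /28 99.62.53.176: MATCH
  /16 101.158.0.0: no
  /0 0.0.0.0: MATCH
Selected: next-hop 179.9.51.207 via eth1 (matched /28)


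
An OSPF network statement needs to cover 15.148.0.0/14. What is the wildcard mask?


Subnet mask: 255.252.0.0
Wildcard = 255.255.255.255 - subnet mask
255 - 255 = 0
255 - 252 = 3
255 - 0 = 255
255 - 0 = 255
Wildcard: 0.3.255.255


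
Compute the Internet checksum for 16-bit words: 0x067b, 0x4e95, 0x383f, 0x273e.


Sum all words (with carry folding):
+ 0x067b = 0x067b
+ 0x4e95 = 0x5510
+ 0x383f = 0x8d4f
+ 0x273e = 0xb48d
One's complement: ~0xb48d
Checksum = 0x4b72


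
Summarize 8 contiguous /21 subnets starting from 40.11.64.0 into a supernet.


Original prefix: /21
Number of subnets: 8 = 2^3
New prefix = 21 - 3 = 18
Supernet: 40.11.64.0/18


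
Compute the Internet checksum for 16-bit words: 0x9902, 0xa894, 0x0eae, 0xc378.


Sum all words (with carry folding):
+ 0x9902 = 0x9902
+ 0xa894 = 0x4197
+ 0x0eae = 0x5045
+ 0xc378 = 0x13be
One's complement: ~0x13be
Checksum = 0xec41


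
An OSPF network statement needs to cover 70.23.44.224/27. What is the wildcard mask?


Subnet mask: 255.255.255.224
Wildcard = 255.255.255.255 - subnet mask
255 - 255 = 0
255 - 255 = 0
255 - 255 = 0
255 - 224 = 31
Wildcard: 0.0.0.31


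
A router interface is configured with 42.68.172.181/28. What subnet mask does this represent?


/28 means 28 network bits, 4 host bits
Binary: 11111111111111111111111111110000
Mask: 255.255.255.240


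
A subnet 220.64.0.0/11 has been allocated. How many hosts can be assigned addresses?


Host bits = 32 - 11 = 21
Total addresses = 2^21 = 2097152
Usable = total - 2 (network and broadcast)
Usable hosts: 2097150


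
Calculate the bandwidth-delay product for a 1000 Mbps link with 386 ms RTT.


BDP = bandwidth * RTT
= 1000 Mbps * 386 ms
= 1000 * 1e6 * 386 / 1000 bits
= 386000000 bits
= 48250000 bytes
= 47119.1406 KB
BDP = 386000000 bits (48250000 bytes)


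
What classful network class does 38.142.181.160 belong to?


First octet: 38
Binary: 00100110
0xxxxxxx -> Class A (1-126)
Class A, default mask 255.0.0.0 (/8)


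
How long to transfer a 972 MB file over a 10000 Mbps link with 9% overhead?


Effective throughput = 10000 * (1 - 9/100) = 9100 Mbps
File size in Mb = 972 * 8 = 7776 Mb
Time = 7776 / 9100
Time = 0.8545 seconds


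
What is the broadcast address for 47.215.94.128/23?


Network: 47.215.94.0/23
Host bits = 9
Set all host bits to 1:
Broadcast: 47.215.95.255


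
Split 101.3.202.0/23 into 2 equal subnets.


New prefix = 23 + 1 = 24
Each subnet has 256 addresses
  101.3.202.0/24
  101.3.203.0/24
Subnets: 101.3.202.0/24, 101.3.203.0/24


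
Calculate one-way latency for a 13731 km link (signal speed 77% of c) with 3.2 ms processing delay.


Speed = 0.77 * 3e5 km/s = 231000 km/s
Propagation delay = 13731 / 231000 = 0.0594 s = 59.4416 ms
Processing delay = 3.2 ms
Total one-way latency = 62.6416 ms


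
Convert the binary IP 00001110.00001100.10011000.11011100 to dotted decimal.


00001110 = 14
00001100 = 12
10011000 = 152
11011100 = 220
IP: 14.12.152.220


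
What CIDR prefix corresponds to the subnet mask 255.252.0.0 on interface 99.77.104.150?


Binary: 11111111.11111100.00000000.00000000
Count leading 1s
Prefix: /14


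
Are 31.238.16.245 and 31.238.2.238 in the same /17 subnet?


Mask: 255.255.128.0
31.238.16.245 AND mask = 31.238.0.0
31.238.2.238 AND mask = 31.238.0.0
Yes, same subnet (31.238.0.0)


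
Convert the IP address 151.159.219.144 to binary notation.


151 = 10010111
159 = 10011111
219 = 11011011
144 = 10010000
Binary: 10010111.10011111.11011011.10010000


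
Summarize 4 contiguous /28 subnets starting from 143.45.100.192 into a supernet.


Original prefix: /28
Number of subnets: 4 = 2^2
New prefix = 28 - 2 = 26
Supernet: 143.45.100.192/26


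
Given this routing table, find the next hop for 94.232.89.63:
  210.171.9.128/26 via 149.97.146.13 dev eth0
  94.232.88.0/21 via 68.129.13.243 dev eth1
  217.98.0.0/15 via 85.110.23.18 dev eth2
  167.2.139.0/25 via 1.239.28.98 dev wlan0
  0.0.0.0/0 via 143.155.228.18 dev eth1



Longest prefix match for 94.232.89.63:
  /26 210.171.9.128: no
  /21 94.232.88.0: MATCH
  /15 217.98.0.0: no
  /25 167.2.139.0: no
  /0 0.0.0.0: MATCH
Selected: next-hop 68.129.13.243 via eth1 (matched /21)


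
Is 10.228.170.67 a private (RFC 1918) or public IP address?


RFC 1918 private ranges:
  10.0.0.0/8 (10.0.0.0 - 10.255.255.255)
  172.16.0.0/12 (172.16.0.0 - 172.31.255.255)
  192.168.0.0/16 (192.168.0.0 - 192.168.255.255)
Private (in 10.0.0.0/8)


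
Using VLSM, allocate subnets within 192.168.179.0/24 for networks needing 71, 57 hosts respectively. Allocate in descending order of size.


71 hosts -> /25 (126 usable): 192.168.179.0/25
57 hosts -> /26 (62 usable): 192.168.179.128/26
Allocation: 192.168.179.0/25 (71 hosts, 126 usable); 192.168.179.128/26 (57 hosts, 62 usable)


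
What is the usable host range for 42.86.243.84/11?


Network: 42.64.0.0
Broadcast: 42.95.255.255
First usable = network + 1
Last usable = broadcast - 1
Range: 42.64.0.1 to 42.95.255.254


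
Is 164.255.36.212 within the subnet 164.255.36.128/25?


Subnet network: 164.255.36.128
Test IP AND mask: 164.255.36.128
Yes, 164.255.36.212 is in 164.255.36.128/25


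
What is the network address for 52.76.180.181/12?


IP:   00110100.01001100.10110100.10110101
Mask: 11111111.11110000.00000000.00000000
AND operation:
Net:  00110100.01000000.00000000.00000000
Network: 52.64.0.0/12


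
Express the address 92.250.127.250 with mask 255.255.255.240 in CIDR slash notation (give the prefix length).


Binary: 11111111.11111111.11111111.11110000
Count leading 1s
Prefix: /28


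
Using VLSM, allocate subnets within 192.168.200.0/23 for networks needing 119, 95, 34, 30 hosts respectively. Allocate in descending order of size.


119 hosts -> /25 (126 usable): 192.168.200.0/25
95 hosts -> /25 (126 usable): 192.168.200.128/25
34 hosts -> /26 (62 usable): 192.168.201.0/26
30 hosts -> /27 (30 usable): 192.168.201.64/27
Allocation: 192.168.200.0/25 (119 hosts, 126 usable); 192.168.200.128/25 (95 hosts, 126 usable); 192.168.201.0/26 (34 hosts, 62 usable); 192.168.201.64/27 (30 hosts, 30 usable)


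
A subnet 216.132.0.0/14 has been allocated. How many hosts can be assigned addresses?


Host bits = 32 - 14 = 18
Total addresses = 2^18 = 262144
Usable = total - 2 (network and broadcast)
Usable hosts: 262142


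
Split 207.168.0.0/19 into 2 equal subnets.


New prefix = 19 + 1 = 20
Each subnet has 4096 addresses
  207.168.0.0/20
  207.168.16.0/20
Subnets: 207.168.0.0/20, 207.168.16.0/20


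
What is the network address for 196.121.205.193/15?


IP:   11000100.01111001.11001101.11000001
Mask: 11111111.11111110.00000000.00000000
AND operation:
Net:  11000100.01111000.00000000.00000000
Network: 196.120.0.0/15


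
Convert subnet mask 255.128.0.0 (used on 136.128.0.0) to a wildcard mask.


Subnet mask: 255.128.0.0
Wildcard = 255.255.255.255 - subnet mask
255 - 255 = 0
255 - 128 = 127
255 - 0 = 255
255 - 0 = 255
Wildcard: 0.127.255.255


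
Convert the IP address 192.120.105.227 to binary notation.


192 = 11000000
120 = 01111000
105 = 01101001
227 = 11100011
Binary: 11000000.01111000.01101001.11100011


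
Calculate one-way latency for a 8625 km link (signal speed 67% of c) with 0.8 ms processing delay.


Speed = 0.67 * 3e5 km/s = 201000 km/s
Propagation delay = 8625 / 201000 = 0.0429 s = 42.9104 ms
Processing delay = 0.8 ms
Total one-way latency = 43.7104 ms


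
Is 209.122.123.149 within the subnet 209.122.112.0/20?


Subnet network: 209.122.112.0
Test IP AND mask: 209.122.112.0
Yes, 209.122.123.149 is in 209.122.112.0/20


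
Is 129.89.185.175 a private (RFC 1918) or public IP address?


RFC 1918 private ranges:
  10.0.0.0/8 (10.0.0.0 - 10.255.255.255)
  172.16.0.0/12 (172.16.0.0 - 172.31.255.255)
  192.168.0.0/16 (192.168.0.0 - 192.168.255.255)
Public (not in any RFC 1918 range)


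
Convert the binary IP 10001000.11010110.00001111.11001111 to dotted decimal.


10001000 = 136
11010110 = 214
00001111 = 15
11001111 = 207
IP: 136.214.15.207


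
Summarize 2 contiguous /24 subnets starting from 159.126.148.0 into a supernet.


Original prefix: /24
Number of subnets: 2 = 2^1
New prefix = 24 - 1 = 23
Supernet: 159.126.148.0/23


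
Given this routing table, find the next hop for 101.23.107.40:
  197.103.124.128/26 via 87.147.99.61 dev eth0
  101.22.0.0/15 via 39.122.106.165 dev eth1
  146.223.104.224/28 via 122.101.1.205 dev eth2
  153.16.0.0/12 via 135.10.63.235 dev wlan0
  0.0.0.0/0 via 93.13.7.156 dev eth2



Longest prefix match for 101.23.107.40:
  /26 197.103.124.128: no
  /15 101.22.0.0: MATCH
  /28 146.223.104.224: no
  /12 153.16.0.0: no
  /0 0.0.0.0: MATCH
Selected: next-hop 39.122.106.165 via eth1 (matched /15)


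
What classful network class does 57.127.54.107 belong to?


First octet: 57
Binary: 00111001
0xxxxxxx -> Class A (1-126)
Class A, default mask 255.0.0.0 (/8)


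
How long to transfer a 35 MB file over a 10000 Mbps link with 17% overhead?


Effective throughput = 10000 * (1 - 17/100) = 8300 Mbps
File size in Mb = 35 * 8 = 280 Mb
Time = 280 / 8300
Time = 0.0337 seconds


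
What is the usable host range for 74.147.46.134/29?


Network: 74.147.46.128
Broadcast: 74.147.46.135
First usable = network + 1
Last usable = broadcast - 1
Range: 74.147.46.129 to 74.147.46.134


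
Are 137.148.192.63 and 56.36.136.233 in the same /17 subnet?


Mask: 255.255.128.0
137.148.192.63 AND mask = 137.148.128.0
56.36.136.233 AND mask = 56.36.128.0
No, different subnets (137.148.128.0 vs 56.36.128.0)


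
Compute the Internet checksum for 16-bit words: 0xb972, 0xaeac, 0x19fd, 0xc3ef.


Sum all words (with carry folding):
+ 0xb972 = 0xb972
+ 0xaeac = 0x681f
+ 0x19fd = 0x821c
+ 0xc3ef = 0x460c
One's complement: ~0x460c
Checksum = 0xb9f3


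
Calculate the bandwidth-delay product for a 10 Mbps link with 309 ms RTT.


BDP = bandwidth * RTT
= 10 Mbps * 309 ms
= 10 * 1e6 * 309 / 1000 bits
= 3090000 bits
= 386250 bytes
= 377.1973 KB
BDP = 3090000 bits (386250 bytes)


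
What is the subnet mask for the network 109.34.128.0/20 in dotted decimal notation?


/20 means 20 network bits, 12 host bits
Binary: 11111111111111111111000000000000
Mask: 255.255.240.0


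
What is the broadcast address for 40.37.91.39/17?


Network: 40.37.0.0/17
Host bits = 15
Set all host bits to 1:
Broadcast: 40.37.127.255


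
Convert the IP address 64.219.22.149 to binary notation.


64 = 01000000
219 = 11011011
22 = 00010110
149 = 10010101
Binary: 01000000.11011011.00010110.10010101


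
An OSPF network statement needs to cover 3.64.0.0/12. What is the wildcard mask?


Subnet mask: 255.240.0.0
Wildcard = 255.255.255.255 - subnet mask
255 - 255 = 0
255 - 240 = 15
255 - 0 = 255
255 - 0 = 255
Wildcard: 0.15.255.255


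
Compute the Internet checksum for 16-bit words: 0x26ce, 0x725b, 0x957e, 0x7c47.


Sum all words (with carry folding):
+ 0x26ce = 0x26ce
+ 0x725b = 0x9929
+ 0x957e = 0x2ea8
+ 0x7c47 = 0xaaef
One's complement: ~0xaaef
Checksum = 0x5510


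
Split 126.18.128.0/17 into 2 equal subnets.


New prefix = 17 + 1 = 18
Each subnet has 16384 addresses
  126.18.128.0/18
  126.18.192.0/18
Subnets: 126.18.128.0/18, 126.18.192.0/18


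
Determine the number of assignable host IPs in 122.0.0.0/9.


Host bits = 32 - 9 = 23
Total addresses = 2^23 = 8388608
Usable = total - 2 (network and broadcast)
Usable hosts: 8388606


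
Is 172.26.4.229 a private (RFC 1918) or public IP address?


RFC 1918 private ranges:
  10.0.0.0/8 (10.0.0.0 - 10.255.255.255)
  172.16.0.0/12 (172.16.0.0 - 172.31.255.255)
  192.168.0.0/16 (192.168.0.0 - 192.168.255.255)
Private (in 172.16.0.0/12)


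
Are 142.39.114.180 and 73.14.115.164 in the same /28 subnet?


Mask: 255.255.255.240
142.39.114.180 AND mask = 142.39.114.176
73.14.115.164 AND mask = 73.14.115.160
No, different subnets (142.39.114.176 vs 73.14.115.160)


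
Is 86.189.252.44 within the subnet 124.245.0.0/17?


Subnet network: 124.245.0.0
Test IP AND mask: 86.189.128.0
No, 86.189.252.44 is not in 124.245.0.0/17


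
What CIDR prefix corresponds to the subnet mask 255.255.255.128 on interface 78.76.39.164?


Binary: 11111111.11111111.11111111.10000000
Count leading 1s
Prefix: /25


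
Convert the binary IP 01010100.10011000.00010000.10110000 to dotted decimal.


01010100 = 84
10011000 = 152
00010000 = 16
10110000 = 176
IP: 84.152.16.176


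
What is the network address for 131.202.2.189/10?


IP:   10000011.11001010.00000010.10111101
Mask: 11111111.11000000.00000000.00000000
AND operation:
Net:  10000011.11000000.00000000.00000000
Network: 131.192.0.0/10


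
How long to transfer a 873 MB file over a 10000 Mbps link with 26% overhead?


Effective throughput = 10000 * (1 - 26/100) = 7400 Mbps
File size in Mb = 873 * 8 = 6984 Mb
Time = 6984 / 7400
Time = 0.9438 seconds
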